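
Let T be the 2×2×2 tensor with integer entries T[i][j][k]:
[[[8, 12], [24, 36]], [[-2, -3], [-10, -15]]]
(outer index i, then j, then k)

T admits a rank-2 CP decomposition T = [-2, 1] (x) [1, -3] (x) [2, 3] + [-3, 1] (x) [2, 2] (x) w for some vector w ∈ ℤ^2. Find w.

Subtract the known terms from T to get the rank-1 residual R = [-3, 1] (x) [2, 2] (x) w, so R[i,j,k] = a[i]·b[j]·w[k]. Pick indices with nonzero a[0]·b[0] = (-3)·(2) = -6. Only the fibre through (0,0,·) is needed: R[0,0,:] = T[0,0,:] − Σₗ aₗ[0]bₗ[0]cₗ = [8, 12] − (-2)·(1)·[2, 3] = [12, 18]. Then w[k] = R[0,0,k] / -6 for each k, giving w = [12, 18] / -6 = [-2, -3].

w = [-2, -3]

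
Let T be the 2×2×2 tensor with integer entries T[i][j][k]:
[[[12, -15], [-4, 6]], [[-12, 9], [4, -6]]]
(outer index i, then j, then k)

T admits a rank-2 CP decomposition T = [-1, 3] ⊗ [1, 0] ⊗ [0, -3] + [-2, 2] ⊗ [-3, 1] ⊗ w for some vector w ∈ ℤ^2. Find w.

Subtract the known terms from T to get the rank-1 residual R = [-2, 2] ⊗ [-3, 1] ⊗ w, so R[i,j,k] = a[i]·b[j]·w[k]. Pick indices with nonzero a[0]·b[0] = (-2)·(-3) = 6. Only the fibre through (0,0,·) is needed: R[0,0,:] = T[0,0,:] − Σₗ aₗ[0]bₗ[0]cₗ = [12, -15] − (-1)·(1)·[0, -3] = [12, -18]. Then w[k] = R[0,0,k] / 6 for each k, giving w = [12, -18] / 6 = [2, -3].

w = [2, -3]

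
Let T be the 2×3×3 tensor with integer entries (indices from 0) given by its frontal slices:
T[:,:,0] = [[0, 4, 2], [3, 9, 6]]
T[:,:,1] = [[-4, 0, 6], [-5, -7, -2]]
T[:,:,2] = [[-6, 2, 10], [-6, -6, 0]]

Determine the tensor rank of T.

Lower bound: the mode-2 unfolding of T (rows indexed by j, columns by (i,k) = (0,0), (0,1), (0,2), (1,0), (1,1), (1,2)) is [[0, -4, -6, 3, -5, -6], [4, 0, 2, 9, -7, -6], [2, 6, 10, 6, -2, 0]].
There the 3×3 minor on rows j ∈ {0, 1, 2}, columns (i,k) ∈ {(0,0), (0,1), (1,0)} is det [[0, -4, 3], [4, 0, 9], [2, 6, 6]] = 96 ≠ 0, so this unfolding has rank ≥ 3; CP rank is at least every unfolding rank, so rank(T) ≥ 3. (This is only a lower bound: in general the CP rank may exceed every unfolding rank, so we still need to exhibit 3 rank-1 terms summing to T.)
Upper bound: T is a sum of 3 rank-1 terms, T = [0, 1] ⊗ [0, 1, 2] ⊗ [4, -4, -4] + [1, 2] ⊗ [1, 1, -1] ⊗ [2, -2, -2] + [2, 1] ⊗ [1, -1, -2] ⊗ [-1, -1, -2] (written with every a and b primitive with positive leading entry and the scale carried by c; CP decompositions are not unique, and this one is verified by expanding entrywise), so rank(T) ≤ 3.
These bounds meet, so rank(T) = 3.

3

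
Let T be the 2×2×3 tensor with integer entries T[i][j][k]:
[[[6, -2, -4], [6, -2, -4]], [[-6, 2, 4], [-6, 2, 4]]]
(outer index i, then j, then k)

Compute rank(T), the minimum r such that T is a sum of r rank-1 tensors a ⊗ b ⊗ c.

Lower bound: T ≠ 0 (e.g. T[0,0,0] = 6), so rank(T) ≥ 1.
Upper bound: the mode-1 fibre T[:,0,0] = [6, -6] gives a = [1, -1] (primitive direction); the mode-2 fibre T[0,:,0] = [6, 6] gives b = [1, 1]; then c[k] = T[0,0,k] / (a[0]·b[0]) = [6, -2, -4] / 1 = [6, -2, -4].
Expanding [1, -1] ⊗ [1, 1] ⊗ [6, -2, -4] reproduces all 12 entries of T, so T = [1, -1] ⊗ [1, 1] ⊗ [6, -2, -4] and rank(T) ≤ 1.
These bounds meet, so rank(T) = 1.

1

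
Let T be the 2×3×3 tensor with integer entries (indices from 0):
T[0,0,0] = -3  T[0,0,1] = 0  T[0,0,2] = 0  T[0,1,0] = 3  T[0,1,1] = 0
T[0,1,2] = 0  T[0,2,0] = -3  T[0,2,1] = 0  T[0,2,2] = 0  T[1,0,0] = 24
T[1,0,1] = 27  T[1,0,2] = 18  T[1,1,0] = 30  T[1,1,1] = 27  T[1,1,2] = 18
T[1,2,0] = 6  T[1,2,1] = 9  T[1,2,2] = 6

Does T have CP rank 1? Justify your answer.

No

The mode-1 unfolding of T (rows indexed by i, columns by (j,k) = (0,0), (0,1), (0,2), (1,0), (1,1), (1,2), (2,0), (2,1), (2,2)) is [[-3, 0, 0, 3, 0, 0, -3, 0, 0], [24, 27, 18, 30, 27, 18, 6, 9, 6]].
There the 2×2 minor on rows i ∈ {0, 1}, columns (j,k) ∈ {(0,0), (0,1)} is det [[-3, 0], [24, 27]] = -81 ≠ 0, so this unfolding has rank ≥ 2; CP rank is at least every unfolding rank, so rank(T) ≥ 2.
In particular rank(T) ≥ 2 > 1, so T is not rank-1.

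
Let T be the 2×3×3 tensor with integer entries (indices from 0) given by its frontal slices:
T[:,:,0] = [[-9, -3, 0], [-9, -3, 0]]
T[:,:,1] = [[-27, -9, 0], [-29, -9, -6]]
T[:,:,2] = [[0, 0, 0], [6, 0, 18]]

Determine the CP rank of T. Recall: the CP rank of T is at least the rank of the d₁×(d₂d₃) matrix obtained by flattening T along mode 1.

Lower bound: the mode-2 unfolding of T (rows indexed by j, columns by (i,k) = (0,0), (0,1), (0,2), (1,0), (1,1), (1,2)) is [[-9, -27, 0, -9, -29, 6], [-3, -9, 0, -3, -9, 0], [0, 0, 0, 0, -6, 18]].
There the 2×2 minor on rows j ∈ {0, 1}, columns (i,k) ∈ {(0,0), (1,1)} is det [[-9, -29], [-3, -9]] = -6 ≠ 0, so this unfolding has rank ≥ 2; CP rank is at least every unfolding rank, so rank(T) ≥ 2. (Flattening ranks never certify an upper bound on CP rank; for that we must actually write T with 2 rank-1 terms.)
Upper bound — finding two terms. Write S_k = T[:,:,k] for the frontal slices: S₀ = [[-9, -3, 0], [-9, -3, 0]], S₁ = [[-27, -9, 0], [-29, -9, -6]], S₂ = [[0, 0, 0], [6, 0, 18]].
If T = a₁ (x) b₁ (x) c₁ + a₂ (x) b₂ (x) c₂ then each S_k = c₁[k]·a₁b₁ᵀ + c₂[k]·a₂b₂ᵀ. S₀ and S₁ are linearly independent, so a₁b₁ᵀ and a₂b₂ᵀ must span the same plane of matrices: they are the rank-1 matrices of the form x·S₀ + y·S₁.
The 2×2 minor of x·S₀ + y·S₁ on rows {0,1}, columns {0,1} is −6·xy − 18·y² = (-6)·(x + 3·y)(y), vanishing at (x:y) = (3:-1) and (1:0).
M₁ = 3·S₀ − S₁ = [[0, 0, 0], [2, 0, 6]] = 2·(0, 1)(1, 0, 3)ᵀ and M₂ = S₀ = [[-9, -3, 0], [-9, -3, 0]] = (-3)·(1, 1)(3, 1, 0)ᵀ, so take a₁ = (0, 1), b₁ = (1, 0, 3), a₂ = (1, 1), b₂ = (3, 1, 0).
Each slice is an integer combination of E₁ = a₁b₁ᵀ and E₂ = a₂b₂ᵀ: S₀ = −3·E₂, S₁ = −2·E₁ − 9·E₂, S₂ = 6·E₁; reading off coefficients, c₁ = (0, -2, 6) and c₂ = (-3, -9, 0).
Hence T = (0, 1) (x) (1, 0, 3) (x) (0, -2, 6) + (1, 1) (x) (3, 1, 0) (x) (-3, -9, 0), so rank(T) ≤ 2.
These bounds meet, so rank(T) = 2.

2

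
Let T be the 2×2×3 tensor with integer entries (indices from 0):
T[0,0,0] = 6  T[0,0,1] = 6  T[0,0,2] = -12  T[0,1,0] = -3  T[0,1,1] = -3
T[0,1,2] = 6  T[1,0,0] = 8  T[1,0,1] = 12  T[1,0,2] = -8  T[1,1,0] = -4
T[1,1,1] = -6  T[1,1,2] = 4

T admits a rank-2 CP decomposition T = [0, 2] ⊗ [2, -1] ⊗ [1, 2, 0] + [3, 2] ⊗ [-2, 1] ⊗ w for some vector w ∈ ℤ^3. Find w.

Subtract the known terms from T to get the rank-1 residual R = [3, 2] ⊗ [-2, 1] ⊗ w, so R[i,j,k] = a[i]·b[j]·w[k]. Pick indices with nonzero a[0]·b[0] = (3)·(-2) = -6. Only the fibre through (0,0,·) is needed: R[0,0,:] = T[0,0,:] − Σₗ aₗ[0]bₗ[0]cₗ = [6, 6, -12] − (0)·(2)·[1, 2, 0] = [6, 6, -12]. Then w[k] = R[0,0,k] / -6 for each k, giving w = [6, 6, -12] / -6 = [-1, -1, 2].

w = [-1, -1, 2]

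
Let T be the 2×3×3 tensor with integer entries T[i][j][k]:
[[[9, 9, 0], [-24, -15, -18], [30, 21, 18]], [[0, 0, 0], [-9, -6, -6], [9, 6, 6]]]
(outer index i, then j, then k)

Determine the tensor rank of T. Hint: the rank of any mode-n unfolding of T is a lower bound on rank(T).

Lower bound: the mode-3 unfolding of T (rows indexed by k, columns by (i,j) = (0,0), (0,1), (0,2), (1,0), (1,1), (1,2)) is [[9, -24, 30, 0, -9, 9], [9, -15, 21, 0, -6, 6], [0, -18, 18, 0, -6, 6]].
There the 2×2 minor on rows k ∈ {0, 1}, columns (i,j) ∈ {(0,0), (0,1)} is det [[9, -24], [9, -15]] = 81 ≠ 0, so this unfolding has rank ≥ 2; CP rank is at least every unfolding rank, so rank(T) ≥ 2. (Unfolding ranks only ever bound the CP rank from below — rank(T) can be strictly larger than all of them — so the matching upper bound has to come from an explicit 2-term decomposition.)
Upper bound — finding two terms. Write S_k = T[:,:,k] for the frontal slices: S₀ = [[9, -24, 30], [0, -9, 9]], S₁ = [[9, -15, 21], [0, -6, 6]], S₂ = [[0, -18, 18], [0, -6, 6]].
If T = a₁ (x) b₁ (x) c₁ + a₂ (x) b₂ (x) c₂ then each S_k = c₁[k]·a₁b₁ᵀ + c₂[k]·a₂b₂ᵀ. S₀ and S₁ are linearly independent, so a₁b₁ᵀ and a₂b₂ᵀ must span the same plane of matrices: they are the rank-1 matrices of the form x·S₀ + y·S₁.
The 2×2 minor of x·S₀ + y·S₁ on rows {0,1}, columns {0,1} is −81·x² − 135·xy − 54·y² = (-27)·(3·x + 2·y)(x + y), vanishing at (x:y) = (2:-3) and (1:-1).
M₁ = 2·S₀ − 3·S₁ = [[-9, -3, -3], [0, 0, 0]] = (-3)·[1, 0][3, 1, 1]ᵀ and M₂ = S₀ − S₁ = [[0, -9, 9], [0, -3, 3]] = (-3)·[3, 1][0, 1, -1]ᵀ, so take a₁ = [1, 0], b₁ = [3, 1, 1], a₂ = [3, 1], b₂ = [0, 1, -1].
Each slice is an integer combination of E₁ = a₁b₁ᵀ and E₂ = a₂b₂ᵀ: S₀ = 3·E₁ − 9·E₂, S₁ = 3·E₁ − 6·E₂, S₂ = −6·E₂; reading off coefficients, c₁ = [3, 3, 0] and c₂ = [-9, -6, -6].
Hence T = [1, 0] (x) [3, 1, 1] (x) [3, 3, 0] + [3, 1] (x) [0, 1, -1] (x) [-9, -6, -6], so rank(T) ≤ 2.
These bounds meet, so rank(T) = 2.

2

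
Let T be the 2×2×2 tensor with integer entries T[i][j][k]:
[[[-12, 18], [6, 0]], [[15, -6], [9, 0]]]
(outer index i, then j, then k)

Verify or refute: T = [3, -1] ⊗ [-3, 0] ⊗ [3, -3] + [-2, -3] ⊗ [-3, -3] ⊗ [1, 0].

Reconstruct entry (0,0,0) from the claimed factors: Σₗ aₗ[0]bₗ[0]cₗ[0] = (3)·(-3)·(3) + (-2)·(-3)·(1) = -21, but T[0,0,0] = -12. The claim is false.

No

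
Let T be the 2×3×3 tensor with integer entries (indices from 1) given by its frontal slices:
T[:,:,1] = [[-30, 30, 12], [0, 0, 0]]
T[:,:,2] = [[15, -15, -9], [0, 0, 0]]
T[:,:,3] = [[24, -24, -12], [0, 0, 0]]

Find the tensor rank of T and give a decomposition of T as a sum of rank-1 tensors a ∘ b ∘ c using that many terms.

rank(T) = 2

Lower bound: the mode-2 unfolding of T (rows indexed by j, columns by (i,k) = (1,1), (1,2), (1,3), (2,1), (2,2), (2,3)) is [[-30, 15, 24, 0, 0, 0], [30, -15, -24, 0, 0, 0], [12, -9, -12, 0, 0, 0]].
There the 2×2 minor on rows j ∈ {1, 3}, columns (i,k) ∈ {(1,1), (1,2)} is det [[-30, 15], [12, -9]] = 90 ≠ 0, so this unfolding has rank ≥ 2; CP rank is at least every unfolding rank, so rank(T) ≥ 2. (Flattening ranks never certify an upper bound on CP rank; for that we must actually write T with 2 rank-1 terms.)
Upper bound — finding two terms. Every mode-1 slice of T is a multiple of one matrix: T[i,:,:] = a[i]·M with a = [1, 0] and M = [[-30, 15, 24], [30, -15, -24], [12, -9, -12]] (rows indexed by j, columns by k). So it suffices to write M as a sum of two rank-1 matrices.
The rows of M satisfy (row 1) = −(row 2), so splitting by rows, M = [-1, 1, 0][30, -15, -24]ᵀ + [0, 0, 1][12, -9, -12]ᵀ.
Hence T = [1, 0] ∘ [-1, 1, 0] ∘ [30, -15, -24] + [1, 0] ∘ [0, 0, 1] ∘ [12, -9, -12], so rank(T) ≤ 2.
These bounds meet, so rank(T) = 2.
Check entry T[1,2,1] = 30: (1)·(1)·(30) + (1)·(0)·(12) = 30.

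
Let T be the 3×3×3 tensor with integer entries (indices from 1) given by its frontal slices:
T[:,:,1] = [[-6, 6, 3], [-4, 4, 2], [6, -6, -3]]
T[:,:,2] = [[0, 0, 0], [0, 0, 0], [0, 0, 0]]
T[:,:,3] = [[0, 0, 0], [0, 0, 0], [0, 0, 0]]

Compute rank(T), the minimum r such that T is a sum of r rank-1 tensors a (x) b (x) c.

Lower bound: T ≠ 0 (e.g. T[1,1,1] = -6), so rank(T) ≥ 1.
Upper bound: if T = a (x) b (x) c then every fibre of T is a multiple of the corresponding factor, so read the factors off the fibres through the nonzero entry T[1,1,1] = -6.
The mode-1 fibre T[:,1,1] = [-6, -4, 6] gives a = [3, 2, -3] (primitive direction); the mode-2 fibre T[1,:,1] = [-6, 6, 3] gives b = [2, -2, -1]; then c[k] = T[1,1,k] / (a[1]·b[1]) = [-6, 0, 0] / 6 = [-1, 0, 0].
Expanding [3, 2, -3] (x) [2, -2, -1] (x) [-1, 0, 0] reproduces all 27 entries of T, so T = [3, 2, -3] (x) [2, -2, -1] (x) [-1, 0, 0] and rank(T) ≤ 1.
These bounds meet, so rank(T) = 1.
Check entry T[3,3,1] = -3: (-3)·(-1)·(-1) = -3.

1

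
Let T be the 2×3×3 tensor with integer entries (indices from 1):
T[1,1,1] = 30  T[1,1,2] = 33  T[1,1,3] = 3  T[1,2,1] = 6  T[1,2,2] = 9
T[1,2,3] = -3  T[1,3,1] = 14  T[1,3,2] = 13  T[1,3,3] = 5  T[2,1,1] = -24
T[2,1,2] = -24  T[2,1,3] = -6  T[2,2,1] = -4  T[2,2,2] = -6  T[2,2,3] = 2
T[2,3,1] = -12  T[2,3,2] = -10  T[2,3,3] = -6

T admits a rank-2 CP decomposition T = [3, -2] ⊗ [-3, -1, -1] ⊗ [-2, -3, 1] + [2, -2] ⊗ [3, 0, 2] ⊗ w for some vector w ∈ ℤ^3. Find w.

w = [2, 1, 2]

Subtract the known terms from T to get the rank-1 residual R = [2, -2] ⊗ [3, 0, 2] ⊗ w, so R[i,j,k] = a[i]·b[j]·w[k]. Pick indices with nonzero a[1]·b[1] = (2)·(3) = 6. Only the fibre through (1,1,·) is needed: R[1,1,:] = T[1,1,:] − Σₗ aₗ[1]bₗ[1]cₗ = [30, 33, 3] − (3)·(-3)·[-2, -3, 1] = [12, 6, 12]. Then w[k] = R[1,1,k] / 6 for each k, giving w = [12, 6, 12] / 6 = [2, 1, 2].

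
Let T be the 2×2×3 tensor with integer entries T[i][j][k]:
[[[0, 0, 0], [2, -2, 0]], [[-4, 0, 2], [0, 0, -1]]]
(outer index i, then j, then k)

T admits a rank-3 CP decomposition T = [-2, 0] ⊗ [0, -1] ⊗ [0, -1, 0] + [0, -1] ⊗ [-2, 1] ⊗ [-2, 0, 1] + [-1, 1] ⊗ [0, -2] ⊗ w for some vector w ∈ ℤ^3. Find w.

Subtract the known terms from T to get the rank-1 residual R = [-1, 1] ⊗ [0, -2] ⊗ w, so R[i,j,k] = a[i]·b[j]·w[k]. Pick indices with nonzero a[0]·b[1] = (-1)·(-2) = 2. Only the fibre through (0,1,·) is needed: R[0,1,:] = T[0,1,:] − Σₗ aₗ[0]bₗ[1]cₗ = [2, -2, 0] − (-2)·(-1)·[0, -1, 0] − (0)·(1)·[-2, 0, 1] = [2, 0, 0]. Then w[k] = R[0,1,k] / 2 for each k, giving w = [2, 0, 0] / 2 = [1, 0, 0].

w = [1, 0, 0]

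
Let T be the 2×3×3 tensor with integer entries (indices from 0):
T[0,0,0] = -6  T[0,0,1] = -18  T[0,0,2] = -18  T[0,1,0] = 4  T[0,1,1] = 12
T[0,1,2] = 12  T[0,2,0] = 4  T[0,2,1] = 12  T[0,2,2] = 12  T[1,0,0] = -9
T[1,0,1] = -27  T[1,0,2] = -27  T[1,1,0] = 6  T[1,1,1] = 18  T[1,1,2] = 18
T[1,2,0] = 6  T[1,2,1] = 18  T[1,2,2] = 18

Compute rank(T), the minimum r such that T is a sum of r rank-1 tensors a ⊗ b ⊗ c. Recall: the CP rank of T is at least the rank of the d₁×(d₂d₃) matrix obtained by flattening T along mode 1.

1

Lower bound: T ≠ 0 (e.g. T[0,0,0] = -6), so rank(T) ≥ 1.
Upper bound: if T = a ⊗ b ⊗ c then every fibre of T is a multiple of the corresponding factor, so read the factors off the fibres through the nonzero entry T[0,0,0] = -6.
The mode-1 fibre T[:,0,0] = [-6, -9] gives a = (2, 3) (primitive direction); the mode-2 fibre T[0,:,0] = [-6, 4, 4] gives b = (3, -2, -2); then c[k] = T[0,0,k] / (a[0]·b[0]) = [-6, -18, -18] / 6 = (-1, -3, -3).
Expanding (2, 3) ⊗ (3, -2, -2) ⊗ (-1, -3, -3) reproduces all 18 entries of T, so T = (2, 3) ⊗ (3, -2, -2) ⊗ (-1, -3, -3) and rank(T) ≤ 1.
These bounds meet, so rank(T) = 1.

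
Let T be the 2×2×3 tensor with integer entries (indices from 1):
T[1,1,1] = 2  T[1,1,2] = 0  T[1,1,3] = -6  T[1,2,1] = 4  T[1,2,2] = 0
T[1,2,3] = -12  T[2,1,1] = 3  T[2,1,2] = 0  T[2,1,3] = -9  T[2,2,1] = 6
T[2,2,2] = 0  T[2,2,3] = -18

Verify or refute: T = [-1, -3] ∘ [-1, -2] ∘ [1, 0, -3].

No

Reconstruct entry (1,1,1) from the claimed factors: Σₗ aₗ[1]bₗ[1]cₗ[1] = (-1)·(-1)·(1) = 1, but T[1,1,1] = 2. The claim is false.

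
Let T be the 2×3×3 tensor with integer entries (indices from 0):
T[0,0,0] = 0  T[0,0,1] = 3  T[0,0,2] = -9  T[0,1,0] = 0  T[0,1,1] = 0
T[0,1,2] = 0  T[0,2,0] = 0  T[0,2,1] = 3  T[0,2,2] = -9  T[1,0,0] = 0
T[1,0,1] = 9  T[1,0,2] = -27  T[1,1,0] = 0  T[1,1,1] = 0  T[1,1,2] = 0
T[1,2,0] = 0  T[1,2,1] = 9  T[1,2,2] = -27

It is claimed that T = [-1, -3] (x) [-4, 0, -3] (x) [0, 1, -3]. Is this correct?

Reconstruct entry (0,0,1) from the claimed factors: Σₗ aₗ[0]bₗ[0]cₗ[1] = (-1)·(-4)·(1) = 4, but T[0,0,1] = 3. The claim is false.

No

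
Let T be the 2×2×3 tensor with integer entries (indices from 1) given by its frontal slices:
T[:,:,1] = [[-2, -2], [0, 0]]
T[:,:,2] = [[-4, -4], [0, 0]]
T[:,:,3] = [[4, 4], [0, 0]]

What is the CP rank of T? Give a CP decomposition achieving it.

Lower bound: T ≠ 0 (e.g. T[1,1,1] = -2), so rank(T) ≥ 1.
Upper bound: the mode-1 fibre T[:,1,1] = [-2, 0] gives a = [1, 0] (primitive direction); the mode-2 fibre T[1,:,1] = [-2, -2] gives b = [1, 1]; then c[k] = T[1,1,k] / (a[1]·b[1]) = [-2, -4, 4] / 1 = [-2, -4, 4].
Expanding [1, 0] ⊗ [1, 1] ⊗ [-2, -4, 4] reproduces all 12 entries of T, so T = [1, 0] ⊗ [1, 1] ⊗ [-2, -4, 4] and rank(T) ≤ 1.
These bounds meet, so rank(T) = 1.

rank(T) = 1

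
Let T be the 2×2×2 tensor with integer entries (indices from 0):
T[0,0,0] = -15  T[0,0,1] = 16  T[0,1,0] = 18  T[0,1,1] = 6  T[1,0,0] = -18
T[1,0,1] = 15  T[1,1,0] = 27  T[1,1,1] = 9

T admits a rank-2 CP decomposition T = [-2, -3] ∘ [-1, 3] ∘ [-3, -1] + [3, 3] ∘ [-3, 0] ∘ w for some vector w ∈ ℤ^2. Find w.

Subtract the known terms from T to get the rank-1 residual R = [3, 3] ∘ [-3, 0] ∘ w, so R[i,j,k] = a[i]·b[j]·w[k]. Pick indices with nonzero a[0]·b[0] = (3)·(-3) = -9. Only the fibre through (0,0,·) is needed: R[0,0,:] = T[0,0,:] − Σₗ aₗ[0]bₗ[0]cₗ = [-15, 16] − (-2)·(-1)·[-3, -1] = [-9, 18]. Then w[k] = R[0,0,k] / -9 for each k, giving w = [-9, 18] / -9 = [1, -2].

w = [1, -2]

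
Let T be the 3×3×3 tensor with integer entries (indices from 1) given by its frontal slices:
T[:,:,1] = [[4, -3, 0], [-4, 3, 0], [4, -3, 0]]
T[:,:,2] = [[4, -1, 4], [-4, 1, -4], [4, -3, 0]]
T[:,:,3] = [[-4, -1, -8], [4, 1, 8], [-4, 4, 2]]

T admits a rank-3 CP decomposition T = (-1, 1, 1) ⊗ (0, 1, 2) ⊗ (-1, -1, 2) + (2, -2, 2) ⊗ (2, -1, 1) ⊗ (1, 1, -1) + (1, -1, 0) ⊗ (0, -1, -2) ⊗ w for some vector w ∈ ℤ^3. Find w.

w = (2, 0, 1)

Subtract the known terms from T to get the rank-1 residual R = (1, -1, 0) ⊗ (0, -1, -2) ⊗ w, so R[i,j,k] = a[i]·b[j]·w[k]. Pick indices with nonzero a[1]·b[2] = (1)·(-1) = -1. Only the fibre through (1,2,·) is needed: R[1,2,:] = T[1,2,:] − Σₗ aₗ[1]bₗ[2]cₗ = [-3, -1, -1] − (-1)·(1)·(-1, -1, 2) − (2)·(-1)·(1, 1, -1) = [-2, 0, -1]. Then w[k] = R[1,2,k] / -1 for each k, giving w = [-2, 0, -1] / -1 = (2, 0, 1).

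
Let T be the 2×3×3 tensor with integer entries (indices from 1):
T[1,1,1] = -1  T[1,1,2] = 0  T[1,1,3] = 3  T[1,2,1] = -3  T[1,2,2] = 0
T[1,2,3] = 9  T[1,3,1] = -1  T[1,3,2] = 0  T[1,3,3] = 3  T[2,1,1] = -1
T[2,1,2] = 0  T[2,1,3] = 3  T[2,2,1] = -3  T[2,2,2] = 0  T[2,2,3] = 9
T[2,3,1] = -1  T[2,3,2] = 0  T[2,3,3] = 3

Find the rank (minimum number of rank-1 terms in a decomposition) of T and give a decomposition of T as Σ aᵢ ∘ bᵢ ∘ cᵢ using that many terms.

rank(T) = 1

Lower bound: T ≠ 0 (e.g. T[1,1,1] = -1), so rank(T) ≥ 1.
Upper bound: if T = a ∘ b ∘ c then every fibre of T is a multiple of the corresponding factor, so read the factors off the fibres through the nonzero entry T[1,1,1] = -1.
The mode-1 fibre T[:,1,1] = [-1, -1] gives a = [1, 1] (primitive direction); the mode-2 fibre T[1,:,1] = [-1, -3, -1] gives b = [1, 3, 1]; then c[k] = T[1,1,k] / (a[1]·b[1]) = [-1, 0, 3] / 1 = [-1, 0, 3].
Expanding [1, 1] ∘ [1, 3, 1] ∘ [-1, 0, 3] reproduces all 18 entries of T, so T = [1, 1] ∘ [1, 3, 1] ∘ [-1, 0, 3] and rank(T) ≤ 1.
These bounds meet, so rank(T) = 1.
Check entry T[1,2,3] = 9: (1)·(3)·(3) = 9.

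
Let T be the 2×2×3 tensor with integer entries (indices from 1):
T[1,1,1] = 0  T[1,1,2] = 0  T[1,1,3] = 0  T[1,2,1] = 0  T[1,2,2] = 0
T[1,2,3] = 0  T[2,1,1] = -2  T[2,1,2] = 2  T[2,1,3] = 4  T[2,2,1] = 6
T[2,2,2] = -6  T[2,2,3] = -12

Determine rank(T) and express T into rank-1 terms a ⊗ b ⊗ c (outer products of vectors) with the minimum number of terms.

rank(T) = 1

Lower bound: T ≠ 0 (e.g. T[2,1,1] = -2), so rank(T) ≥ 1.
Upper bound: if T = a ⊗ b ⊗ c then every fibre of T is a multiple of the corresponding factor, so read the factors off the fibres through the nonzero entry T[2,1,1] = -2.
The mode-1 fibre T[:,1,1] = [0, -2] gives a = (0, 1) (primitive direction); the mode-2 fibre T[2,:,1] = [-2, 6] gives b = (1, -3); then c[k] = T[2,1,k] / (a[2]·b[1]) = [-2, 2, 4] / 1 = (-2, 2, 4).
Expanding (0, 1) ⊗ (1, -3) ⊗ (-2, 2, 4) reproduces all 12 entries of T, so T = (0, 1) ⊗ (1, -3) ⊗ (-2, 2, 4) and rank(T) ≤ 1.
These bounds meet, so rank(T) = 1.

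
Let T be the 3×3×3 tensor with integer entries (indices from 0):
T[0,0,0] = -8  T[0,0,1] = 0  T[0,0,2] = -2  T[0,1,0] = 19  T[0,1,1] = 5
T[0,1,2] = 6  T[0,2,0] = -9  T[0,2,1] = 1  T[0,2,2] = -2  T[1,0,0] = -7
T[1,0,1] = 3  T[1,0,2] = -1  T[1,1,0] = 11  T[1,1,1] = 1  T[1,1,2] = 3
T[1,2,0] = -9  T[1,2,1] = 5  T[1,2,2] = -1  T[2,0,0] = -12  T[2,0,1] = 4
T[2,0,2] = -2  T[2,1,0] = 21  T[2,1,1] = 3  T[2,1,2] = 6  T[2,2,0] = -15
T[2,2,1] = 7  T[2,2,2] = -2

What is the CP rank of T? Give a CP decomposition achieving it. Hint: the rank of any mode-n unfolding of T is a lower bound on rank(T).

Lower bound: the mode-1 unfolding of T (rows indexed by i, columns by (j,k) = (0,0), (0,1), (0,2), (1,0), (1,1), (1,2), (2,0), (2,1), (2,2)) is [[-8, 0, -2, 19, 5, 6, -9, 1, -2], [-7, 3, -1, 11, 1, 3, -9, 5, -1], [-12, 4, -2, 21, 3, 6, -15, 7, -2]].
There the 2×2 minor on rows i ∈ {0, 1}, columns (j,k) ∈ {(0,0), (0,1)} is det [[-8, 0], [-7, 3]] = -24 ≠ 0, so this unfolding has rank ≥ 2; CP rank is at least every unfolding rank, so rank(T) ≥ 2. (Unfolding ranks only ever bound the CP rank from below — rank(T) can be strictly larger than all of them — so the matching upper bound has to come from an explicit 2-term decomposition.)
Upper bound — finding two terms. Write S_k = T[:,:,k] for the frontal slices: S₀ = [[-8, 19, -9], [-7, 11, -9], [-12, 21, -15]], S₁ = [[0, 5, 1], [3, 1, 5], [4, 3, 7]], S₂ = [[-2, 6, -2], [-1, 3, -1], [-2, 6, -2]].
If T = a₁ ∘ b₁ ∘ c₁ + a₂ ∘ b₂ ∘ c₂ then each S_k = c₁[k]·a₁b₁ᵀ + c₂[k]·a₂b₂ᵀ. S₀ and S₁ are linearly independent, so a₁b₁ᵀ and a₂b₂ᵀ must span the same plane of matrices: they are the rank-1 matrices of the form x·S₀ + y·S₁.
The 2×2 minor of x·S₀ + y·S₁ on rows {0,1}, columns {0,1} is 45·x² − 30·xy − 15·y² = 15·(x − y)(3·x + y), vanishing at (x:y) = (1:1) and (1:-3).
M₁ = S₀ + S₁ = [[-8, 24, -8], [-4, 12, -4], [-8, 24, -8]] = (-4)·[2, 1, 2][1, -3, 1]ᵀ and M₂ = S₀ − 3·S₁ = [[-8, 4, -12], [-16, 8, -24], [-24, 12, -36]] = (-4)·[1, 2, 3][2, -1, 3]ᵀ, so take a₁ = [2, 1, 2], b₁ = [1, -3, 1], a₂ = [1, 2, 3], b₂ = [2, -1, 3].
Each slice is an integer combination of E₁ = a₁b₁ᵀ and E₂ = a₂b₂ᵀ: S₀ = −3·E₁ − E₂, S₁ = −E₁ + E₂, S₂ = −E₁; reading off coefficients, c₁ = [-3, -1, -1] and c₂ = [-1, 1, 0].
Hence T = [2, 1, 2] ∘ [1, -3, 1] ∘ [-3, -1, -1] + [1, 2, 3] ∘ [2, -1, 3] ∘ [-1, 1, 0], so rank(T) ≤ 2.
These bounds meet, so rank(T) = 2.
Check entry T[0,2,0] = -9: (2)·(1)·(-3) + (1)·(3)·(-1) = -9.

rank(T) = 2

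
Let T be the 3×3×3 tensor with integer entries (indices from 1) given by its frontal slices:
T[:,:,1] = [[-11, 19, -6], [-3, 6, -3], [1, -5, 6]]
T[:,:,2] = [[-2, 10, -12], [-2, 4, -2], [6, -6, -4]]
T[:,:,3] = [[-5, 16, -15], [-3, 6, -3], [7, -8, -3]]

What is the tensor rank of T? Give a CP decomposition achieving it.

Lower bound: the mode-2 unfolding of T (rows indexed by j, columns by (i,k) = (1,1), (1,2), (1,3), (2,1), (2,2), (2,3), (3,1), (3,2), (3,3)) is [[-11, -2, -5, -3, -2, -3, 1, 6, 7], [19, 10, 16, 6, 4, 6, -5, -6, -8], [-6, -12, -15, -3, -2, -3, 6, -4, -3]].
There the 2×2 minor on rows j ∈ {1, 2}, columns (i,k) ∈ {(1,1), (1,2)} is det [[-11, -2], [19, 10]] = -72 ≠ 0, so this unfolding has rank ≥ 2; CP rank is at least every unfolding rank, so rank(T) ≥ 2. (Flattening ranks never certify an upper bound on CP rank; for that we must actually write T with 2 rank-1 terms.)
Upper bound — finding two terms. Write S_k = T[:,:,k] for the frontal slices: S₁ = [[-11, 19, -6], [-3, 6, -3], [1, -5, 6]], S₂ = [[-2, 10, -12], [-2, 4, -2], [6, -6, -4]], S₃ = [[-5, 16, -15], [-3, 6, -3], [7, -8, -3]].
If T = a₁ ∘ b₁ ∘ c₁ + a₂ ∘ b₂ ∘ c₂ then each S_k = c₁[k]·a₁b₁ᵀ + c₂[k]·a₂b₂ᵀ. S₁ and S₂ are linearly independent, so a₁b₁ᵀ and a₂b₂ᵀ must span the same plane of matrices: they are the rank-1 matrices of the form x·S₁ + y·S₂.
The 2×2 minor of x·S₁ + y·S₂ on rows {1,2}, columns {1,2} is −9·x² + 12·xy + 12·y² = (-3)·(x − 2·y)(3·x + 2·y), vanishing at (x:y) = (2:1) and (2:-3).
M₁ = 2·S₁ + S₂ = [[-24, 48, -24], [-8, 16, -8], [8, -16, 8]] = (-8)·[3, 1, -1][1, -2, 1]ᵀ and M₂ = 2·S₁ − 3·S₂ = [[-16, 8, 24], [0, 0, 0], [-16, 8, 24]] = (-8)·[1, 0, 1][2, -1, -3]ᵀ, so take a₁ = [3, 1, -1], b₁ = [1, -2, 1], a₂ = [1, 0, 1], b₂ = [2, -1, -3].
Each slice is an integer combination of E₁ = a₁b₁ᵀ and E₂ = a₂b₂ᵀ: S₁ = −3·E₁ − E₂, S₂ = −2·E₁ + 2·E₂, S₃ = −3·E₁ + 2·E₂; reading off coefficients, c₁ = [-3, -2, -3] and c₂ = [-1, 2, 2].
Hence T = [3, 1, -1] ∘ [1, -2, 1] ∘ [-3, -2, -3] + [1, 0, 1] ∘ [2, -1, -3] ∘ [-1, 2, 2], so rank(T) ≤ 2.
These bounds meet, so rank(T) = 2.

rank(T) = 2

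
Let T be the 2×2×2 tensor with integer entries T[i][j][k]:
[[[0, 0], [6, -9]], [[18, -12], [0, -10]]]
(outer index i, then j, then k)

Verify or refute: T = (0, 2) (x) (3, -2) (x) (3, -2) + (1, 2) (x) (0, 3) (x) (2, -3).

Reconstruct entrywise from the claimed factors. For example, T[1,0,0] = 18 and Σₗ aₗ[1]bₗ[0]cₗ[0] = (2)·(3)·(3) + (2)·(0)·(2) = 18; checking all 8 entries, every one matches. The claim holds.

Yes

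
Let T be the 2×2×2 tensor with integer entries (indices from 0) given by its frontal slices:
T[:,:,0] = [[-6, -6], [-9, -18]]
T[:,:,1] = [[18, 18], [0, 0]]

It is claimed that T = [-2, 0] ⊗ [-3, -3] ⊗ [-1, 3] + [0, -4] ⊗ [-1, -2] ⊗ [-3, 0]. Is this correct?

No

Reconstruct entry (1,0,0) from the claimed factors: Σₗ aₗ[1]bₗ[0]cₗ[0] = (0)·(-3)·(-1) + (-4)·(-1)·(-3) = -12, but T[1,0,0] = -9. The claim is false.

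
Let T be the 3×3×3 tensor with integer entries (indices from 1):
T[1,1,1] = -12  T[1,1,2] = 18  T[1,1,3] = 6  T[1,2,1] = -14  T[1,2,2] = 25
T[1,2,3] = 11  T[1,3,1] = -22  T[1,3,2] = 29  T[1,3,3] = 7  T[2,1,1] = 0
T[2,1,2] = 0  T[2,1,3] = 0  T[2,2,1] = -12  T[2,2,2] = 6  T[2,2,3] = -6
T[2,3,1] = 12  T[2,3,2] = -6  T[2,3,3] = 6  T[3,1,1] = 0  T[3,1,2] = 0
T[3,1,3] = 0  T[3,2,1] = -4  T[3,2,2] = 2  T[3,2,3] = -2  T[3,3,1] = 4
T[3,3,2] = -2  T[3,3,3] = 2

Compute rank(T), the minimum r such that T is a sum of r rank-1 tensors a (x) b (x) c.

2

Lower bound: the mode-2 unfolding of T (rows indexed by j, columns by (i,k) = (1,1), (1,2), (1,3), (2,1), (2,2), (2,3), (3,1), (3,2), (3,3)) is [[-12, 18, 6, 0, 0, 0, 0, 0, 0], [-14, 25, 11, -12, 6, -6, -4, 2, -2], [-22, 29, 7, 12, -6, 6, 4, -2, 2]].
There the 2×2 minor on rows j ∈ {1, 2}, columns (i,k) ∈ {(1,1), (1,2)} is det [[-12, 18], [-14, 25]] = -48 ≠ 0, so this unfolding has rank ≥ 2; CP rank is at least every unfolding rank, so rank(T) ≥ 2. (This is only a lower bound: in general the CP rank may exceed every unfolding rank, so we still need to exhibit 2 rank-1 terms summing to T.)
Upper bound — finding two terms. Write S_k = T[:,:,k] for the frontal slices: S₁ = [[-12, -14, -22], [0, -12, 12], [0, -4, 4]], S₂ = [[18, 25, 29], [0, 6, -6], [0, 2, -2]], S₃ = [[6, 11, 7], [0, -6, 6], [0, -2, 2]].
If T = a₁ (x) b₁ (x) c₁ + a₂ (x) b₂ (x) c₂ then each S_k = c₁[k]·a₁b₁ᵀ + c₂[k]·a₂b₂ᵀ. S₁ and S₂ are linearly independent, so a₁b₁ᵀ and a₂b₂ᵀ must span the same plane of matrices: they are the rank-1 matrices of the form x·S₁ + y·S₂.
The 2×2 minor of x·S₁ + y·S₂ on rows {1,2}, columns {1,2} is 144·x² − 288·xy + 108·y² = 36·(2·x − 3·y)(2·x − y), vanishing at (x:y) = (3:2) and (1:2).
M₁ = 3·S₁ + 2·S₂ = [[0, 8, -8], [0, -24, 24], [0, -8, 8]] = 8·[1, -3, -1][0, 1, -1]ᵀ and M₂ = S₁ + 2·S₂ = [[24, 36, 36], [0, 0, 0], [0, 0, 0]] = 12·[1, 0, 0][2, 3, 3]ᵀ, so take a₁ = [1, -3, -1], b₁ = [0, 1, -1], a₂ = [1, 0, 0], b₂ = [2, 3, 3].
Each slice is an integer combination of E₁ = a₁b₁ᵀ and E₂ = a₂b₂ᵀ: S₁ = 4·E₁ − 6·E₂, S₂ = −2·E₁ + 9·E₂, S₃ = 2·E₁ + 3·E₂; reading off coefficients, c₁ = [4, -2, 2] and c₂ = [-6, 9, 3].
Hence T = [1, -3, -1] (x) [0, 1, -1] (x) [4, -2, 2] + [1, 0, 0] (x) [2, 3, 3] (x) [-6, 9, 3], so rank(T) ≤ 2.
These bounds meet, so rank(T) = 2.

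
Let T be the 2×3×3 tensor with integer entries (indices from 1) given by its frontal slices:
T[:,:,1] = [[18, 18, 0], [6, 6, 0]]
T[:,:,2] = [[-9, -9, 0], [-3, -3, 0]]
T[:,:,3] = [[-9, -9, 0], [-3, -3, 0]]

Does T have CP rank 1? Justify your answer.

Yes

If T = a ∘ b ∘ c then every fibre of T is a multiple of the corresponding factor, so read the factors off the fibres through the nonzero entry T[1,1,1] = 18.
The mode-1 fibre T[:,1,1] = [18, 6] gives a = [3, 1] (primitive direction); the mode-2 fibre T[1,:,1] = [18, 18, 0] gives b = [1, 1, 0]; then c[k] = T[1,1,k] / (a[1]·b[1]) = [18, -9, -9] / 3 = [6, -3, -3].
Expanding [3, 1] ∘ [1, 1, 0] ∘ [6, -3, -3] reproduces all 18 entries of T, so T = [3, 1] ∘ [1, 1, 0] ∘ [6, -3, -3] and rank(T) ≤ 1.
Equivalently every frontal slice T[:,:,k] is c[k] times the rank-1 matrix [3, 1] ∘ [1, 1, 0]. So T has rank 1 (it is nonzero).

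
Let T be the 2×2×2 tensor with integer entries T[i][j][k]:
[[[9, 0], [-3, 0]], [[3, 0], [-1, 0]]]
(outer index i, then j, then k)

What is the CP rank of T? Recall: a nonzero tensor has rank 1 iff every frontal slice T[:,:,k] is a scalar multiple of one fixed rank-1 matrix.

Lower bound: T ≠ 0 (e.g. T[0,0,0] = 9), so rank(T) ≥ 1.
Upper bound: if T = a ⊗ b ⊗ c then every fibre of T is a multiple of the corresponding factor, so read the factors off the fibres through the nonzero entry T[0,0,0] = 9.
The mode-1 fibre T[:,0,0] = [9, 3] gives a = [3, 1] (primitive direction); the mode-2 fibre T[0,:,0] = [9, -3] gives b = [3, -1]; then c[k] = T[0,0,k] / (a[0]·b[0]) = [9, 0] / 9 = [1, 0].
Expanding [3, 1] ⊗ [3, -1] ⊗ [1, 0] reproduces all 8 entries of T, so T = [3, 1] ⊗ [3, -1] ⊗ [1, 0] and rank(T) ≤ 1.
These bounds meet, so rank(T) = 1.

1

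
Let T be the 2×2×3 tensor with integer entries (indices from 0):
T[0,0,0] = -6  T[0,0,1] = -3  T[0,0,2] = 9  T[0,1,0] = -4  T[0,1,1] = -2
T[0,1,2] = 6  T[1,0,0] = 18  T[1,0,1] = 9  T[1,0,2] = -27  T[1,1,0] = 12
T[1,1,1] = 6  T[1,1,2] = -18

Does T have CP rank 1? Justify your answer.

If T = a ⊗ b ⊗ c then every fibre of T is a multiple of the corresponding factor, so read the factors off the fibres through the nonzero entry T[0,0,0] = -6.
The mode-1 fibre T[:,0,0] = [-6, 18] gives a = [1, -3] (primitive direction); the mode-2 fibre T[0,:,0] = [-6, -4] gives b = [3, 2]; then c[k] = T[0,0,k] / (a[0]·b[0]) = [-6, -3, 9] / 3 = [-2, -1, 3].
Expanding [1, -3] ⊗ [3, 2] ⊗ [-2, -1, 3] reproduces all 12 entries of T, so T = [1, -3] ⊗ [3, 2] ⊗ [-2, -1, 3] and rank(T) ≤ 1.
Equivalently every frontal slice T[:,:,k] is c[k] times the rank-1 matrix [1, -3] ⊗ [3, 2]. So T has rank 1 (it is nonzero).

Yes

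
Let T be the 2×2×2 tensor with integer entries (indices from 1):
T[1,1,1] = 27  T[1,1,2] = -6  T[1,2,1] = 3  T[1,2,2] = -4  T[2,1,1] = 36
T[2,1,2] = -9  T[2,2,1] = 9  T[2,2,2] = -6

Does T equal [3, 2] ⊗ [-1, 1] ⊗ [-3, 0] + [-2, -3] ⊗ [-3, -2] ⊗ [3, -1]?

No

Reconstruct entry (2,1,1) from the claimed factors: Σₗ aₗ[2]bₗ[1]cₗ[1] = (2)·(-1)·(-3) + (-3)·(-3)·(3) = 33, but T[2,1,1] = 36. The claim is false.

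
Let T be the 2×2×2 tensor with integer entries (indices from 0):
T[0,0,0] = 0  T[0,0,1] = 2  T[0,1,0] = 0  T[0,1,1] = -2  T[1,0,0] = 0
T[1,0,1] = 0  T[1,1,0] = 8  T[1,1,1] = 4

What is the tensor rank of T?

2

Lower bound: the mode-1 unfolding of T (rows indexed by i, columns by (j,k) = (0,0), (0,1), (1,0), (1,1)) is [[0, 2, 0, -2], [0, 0, 8, 4]].
There the 2×2 minor on rows i ∈ {0, 1}, columns (j,k) ∈ {(0,1), (1,0)} is det [[2, 0], [0, 8]] = 16 ≠ 0, so this unfolding has rank ≥ 2; CP rank is at least every unfolding rank, so rank(T) ≥ 2. (This is only a lower bound: in general the CP rank may exceed every unfolding rank, so we still need to exhibit 2 rank-1 terms summing to T.)
Upper bound — finding two terms. Write S_k = T[:,:,k] for the frontal slices: S₀ = [[0, 0], [0, 8]], S₁ = [[2, -2], [0, 4]].
If T = a₁ ⊗ b₁ ⊗ c₁ + a₂ ⊗ b₂ ⊗ c₂ then each S_k = c₁[k]·a₁b₁ᵀ + c₂[k]·a₂b₂ᵀ. S₀ and S₁ are linearly independent, so a₁b₁ᵀ and a₂b₂ᵀ must span the same plane of matrices: they are the rank-1 matrices of the form x·S₀ + y·S₁.
det(x·S₀ + y·S₁) is 16·xy + 8·y² = 8·(y)(2·x + y), vanishing at (x:y) = (1:0) and (1:-2).
M₁ = S₀ = [[0, 0], [0, 8]] = 8·[0, 1][0, 1]ᵀ and M₂ = S₀ − 2·S₁ = [[-4, 4], [0, 0]] = (-4)·[1, 0][1, -1]ᵀ, so take a₁ = [0, 1], b₁ = [0, 1], a₂ = [1, 0], b₂ = [1, -1].
Each slice is an integer combination of E₁ = a₁b₁ᵀ and E₂ = a₂b₂ᵀ: S₀ = 8·E₁, S₁ = 4·E₁ + 2·E₂; reading off coefficients, c₁ = [8, 4] and c₂ = [0, 2].
Hence T = [0, 1] ⊗ [0, 1] ⊗ [8, 4] + [1, 0] ⊗ [1, -1] ⊗ [0, 2], so rank(T) ≤ 2.
These bounds meet, so rank(T) = 2.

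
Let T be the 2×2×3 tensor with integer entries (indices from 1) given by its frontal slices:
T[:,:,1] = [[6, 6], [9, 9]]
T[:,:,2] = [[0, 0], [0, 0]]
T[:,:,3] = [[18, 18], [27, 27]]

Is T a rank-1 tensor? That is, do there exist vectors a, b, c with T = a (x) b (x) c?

If T = a (x) b (x) c then every fibre of T is a multiple of the corresponding factor, so read the factors off the fibres through the nonzero entry T[1,1,1] = 6.
The mode-1 fibre T[:,1,1] = [6, 9] gives a = [2, 3] (primitive direction); the mode-2 fibre T[1,:,1] = [6, 6] gives b = [1, 1]; then c[k] = T[1,1,k] / (a[1]·b[1]) = [6, 0, 18] / 2 = [3, 0, 9].
Expanding [2, 3] (x) [1, 1] (x) [3, 0, 9] reproduces all 12 entries of T, so T = [2, 3] (x) [1, 1] (x) [3, 0, 9] and rank(T) ≤ 1.
Equivalently every frontal slice T[:,:,k] is c[k] times the rank-1 matrix [2, 3] (x) [1, 1]. So T has rank 1 (it is nonzero).

Yes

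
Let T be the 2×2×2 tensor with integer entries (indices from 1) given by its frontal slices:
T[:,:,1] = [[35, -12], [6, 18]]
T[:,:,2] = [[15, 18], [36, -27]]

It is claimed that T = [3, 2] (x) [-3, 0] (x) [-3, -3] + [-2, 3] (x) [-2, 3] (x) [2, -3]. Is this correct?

Yes

Reconstruct entrywise from the claimed factors. For example, T[2,2,2] = -27 and Σₗ aₗ[2]bₗ[2]cₗ[2] = (2)·(0)·(-3) + (3)·(3)·(-3) = -27; checking all 8 entries, every one matches. The claim holds.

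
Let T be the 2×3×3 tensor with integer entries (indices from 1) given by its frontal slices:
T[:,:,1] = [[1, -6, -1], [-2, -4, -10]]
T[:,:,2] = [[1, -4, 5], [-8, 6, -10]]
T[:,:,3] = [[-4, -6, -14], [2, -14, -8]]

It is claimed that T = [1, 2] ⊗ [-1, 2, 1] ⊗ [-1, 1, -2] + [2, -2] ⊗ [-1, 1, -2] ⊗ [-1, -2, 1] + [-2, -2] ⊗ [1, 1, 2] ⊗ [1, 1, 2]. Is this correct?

Yes

Reconstruct entrywise from the claimed factors. For example, T[2,3,3] = -8 and Σₗ aₗ[2]bₗ[3]cₗ[3] = (2)·(1)·(-2) + (-2)·(-2)·(1) + (-2)·(2)·(2) = -8; checking all 18 entries, every one matches. The claim holds.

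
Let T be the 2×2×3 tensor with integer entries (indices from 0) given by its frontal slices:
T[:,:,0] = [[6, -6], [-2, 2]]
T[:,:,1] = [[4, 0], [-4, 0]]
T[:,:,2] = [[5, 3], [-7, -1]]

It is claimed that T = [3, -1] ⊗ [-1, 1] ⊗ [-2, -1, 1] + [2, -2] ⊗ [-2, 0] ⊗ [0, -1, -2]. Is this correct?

Reconstruct entry (0,0,1) from the claimed factors: Σₗ aₗ[0]bₗ[0]cₗ[1] = (3)·(-1)·(-1) + (2)·(-2)·(-1) = 7, but T[0,0,1] = 4. The claim is false.

No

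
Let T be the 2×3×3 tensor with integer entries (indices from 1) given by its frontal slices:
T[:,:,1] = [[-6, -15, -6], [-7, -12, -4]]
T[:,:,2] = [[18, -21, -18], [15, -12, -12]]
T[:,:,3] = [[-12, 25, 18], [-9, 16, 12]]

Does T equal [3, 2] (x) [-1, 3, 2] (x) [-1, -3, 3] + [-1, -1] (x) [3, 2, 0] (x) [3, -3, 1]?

Reconstruct entrywise from the claimed factors. For example, T[1,3,3] = 18 and Σₗ aₗ[1]bₗ[3]cₗ[3] = (3)·(2)·(3) + (-1)·(0)·(1) = 18; checking all 18 entries, every one matches. The claim holds.

Yes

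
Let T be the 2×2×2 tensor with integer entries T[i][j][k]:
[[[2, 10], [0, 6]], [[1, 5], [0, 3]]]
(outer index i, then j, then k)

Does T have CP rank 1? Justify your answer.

No

The mode-3 unfolding of T (rows indexed by k, columns by (i,j) = (0,0), (0,1), (1,0), (1,1)) is [[2, 0, 1, 0], [10, 6, 5, 3]].
There the 2×2 minor on rows k ∈ {0, 1}, columns (i,j) ∈ {(0,0), (0,1)} is det [[2, 0], [10, 6]] = 12 ≠ 0, so this unfolding has rank ≥ 2; CP rank is at least every unfolding rank, so rank(T) ≥ 2.
In particular rank(T) ≥ 2 > 1, so T is not rank-1.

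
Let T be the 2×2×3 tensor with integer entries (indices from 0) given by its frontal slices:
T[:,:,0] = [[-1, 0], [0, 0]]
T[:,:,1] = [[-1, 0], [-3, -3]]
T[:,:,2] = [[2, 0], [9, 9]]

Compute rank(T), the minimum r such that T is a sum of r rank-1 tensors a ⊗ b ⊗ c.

Lower bound: the mode-3 unfolding of T (rows indexed by k, columns by (i,j) = (0,0), (0,1), (1,0), (1,1)) is [[-1, 0, 0, 0], [-1, 0, -3, -3], [2, 0, 9, 9]].
There the 2×2 minor on rows k ∈ {0, 1}, columns (i,j) ∈ {(0,0), (1,0)} is det [[-1, 0], [-1, -3]] = 3 ≠ 0, so this unfolding has rank ≥ 2; CP rank is at least every unfolding rank, so rank(T) ≥ 2. (Unfolding ranks only ever bound the CP rank from below — rank(T) can be strictly larger than all of them — so the matching upper bound has to come from an explicit 2-term decomposition.)
Upper bound — finding two terms. Write S_k = T[:,:,k] for the frontal slices: S₀ = [[-1, 0], [0, 0]], S₁ = [[-1, 0], [-3, -3]], S₂ = [[2, 0], [9, 9]].
If T = a₁ ⊗ b₁ ⊗ c₁ + a₂ ⊗ b₂ ⊗ c₂ then each S_k = c₁[k]·a₁b₁ᵀ + c₂[k]·a₂b₂ᵀ. S₀ and S₁ are linearly independent, so a₁b₁ᵀ and a₂b₂ᵀ must span the same plane of matrices: they are the rank-1 matrices of the form x·S₀ + y·S₁.
det(x·S₀ + y·S₁) is 3·xy + 3·y² = 3·(y)(x + y), vanishing at (x:y) = (1:0) and (1:-1).
M₁ = S₀ = [[-1, 0], [0, 0]] = −[1, 0][1, 0]ᵀ and M₂ = S₀ − S₁ = [[0, 0], [3, 3]] = 3·[0, 1][1, 1]ᵀ, so take a₁ = [1, 0], b₁ = [1, 0], a₂ = [0, 1], b₂ = [1, 1].
Each slice is an integer combination of E₁ = a₁b₁ᵀ and E₂ = a₂b₂ᵀ: S₀ = −E₁, S₁ = −E₁ − 3·E₂, S₂ = 2·E₁ + 9·E₂; reading off coefficients, c₁ = [-1, -1, 2] and c₂ = [0, -3, 9].
Hence T = [1, 0] ⊗ [1, 0] ⊗ [-1, -1, 2] + [0, 1] ⊗ [1, 1] ⊗ [0, -3, 9], so rank(T) ≤ 2.
These bounds meet, so rank(T) = 2.

2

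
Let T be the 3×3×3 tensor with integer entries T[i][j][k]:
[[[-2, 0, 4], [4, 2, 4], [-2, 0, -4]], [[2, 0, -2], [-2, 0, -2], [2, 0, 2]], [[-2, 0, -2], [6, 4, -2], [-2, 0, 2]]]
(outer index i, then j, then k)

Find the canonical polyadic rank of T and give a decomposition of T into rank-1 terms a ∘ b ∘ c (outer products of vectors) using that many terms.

Lower bound: the mode-2 unfolding of T (rows indexed by j, columns by (i,k) = (0,0), (0,1), (0,2), (1,0), (1,1), (1,2), (2,0), (2,1), (2,2)) is [[-2, 0, 4, 2, 0, -2, -2, 0, -2], [4, 2, 4, -2, 0, -2, 6, 4, -2], [-2, 0, -4, 2, 0, 2, -2, 0, 2]].
There the 3×3 minor on rows j ∈ {0, 1, 2}, columns (i,k) ∈ {(0,0), (0,1), (0,2)} is det [[-2, 0, 4], [4, 2, 4], [-2, 0, -4]] = 32 ≠ 0, so this unfolding has rank ≥ 3; CP rank is at least every unfolding rank, so rank(T) ≥ 3. (Unfolding ranks only ever bound the CP rank from below — rank(T) can be strictly larger than all of them — so the matching upper bound has to come from an explicit 3-term decomposition.)
Upper bound: T is a sum of 3 rank-1 terms, T = [1, -1, 1] ∘ [1, -1, 1] ∘ [-2, 0, 0] + [1, 0, 2] ∘ [0, 1, 0] ∘ [2, 2, 0] + [2, -1, -1] ∘ [1, 1, -1] ∘ [0, 0, 2] (one valid choice — decompositions are not unique — normalised so each a, b is primitive with positive first nonzero entry; check it by expanding all entries), so rank(T) ≤ 3.
These bounds meet, so rank(T) = 3.

rank(T) = 3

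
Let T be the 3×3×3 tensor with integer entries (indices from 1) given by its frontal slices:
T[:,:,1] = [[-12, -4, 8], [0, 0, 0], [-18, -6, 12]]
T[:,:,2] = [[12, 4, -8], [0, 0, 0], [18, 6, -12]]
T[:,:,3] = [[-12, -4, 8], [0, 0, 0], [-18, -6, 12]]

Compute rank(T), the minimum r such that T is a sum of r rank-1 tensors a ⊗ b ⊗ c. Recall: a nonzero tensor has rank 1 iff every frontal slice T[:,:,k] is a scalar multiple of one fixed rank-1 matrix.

1

Lower bound: T ≠ 0 (e.g. T[1,1,1] = -12), so rank(T) ≥ 1.
Upper bound: if T = a ⊗ b ⊗ c then every fibre of T is a multiple of the corresponding factor, so read the factors off the fibres through the nonzero entry T[1,1,1] = -12.
The mode-1 fibre T[:,1,1] = [-12, 0, -18] gives a = (2, 0, 3) (primitive direction); the mode-2 fibre T[1,:,1] = [-12, -4, 8] gives b = (3, 1, -2); then c[k] = T[1,1,k] / (a[1]·b[1]) = [-12, 12, -12] / 6 = (-2, 2, -2).
Expanding (2, 0, 3) ⊗ (3, 1, -2) ⊗ (-2, 2, -2) reproduces all 27 entries of T, so T = (2, 0, 3) ⊗ (3, 1, -2) ⊗ (-2, 2, -2) and rank(T) ≤ 1.
These bounds meet, so rank(T) = 1.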